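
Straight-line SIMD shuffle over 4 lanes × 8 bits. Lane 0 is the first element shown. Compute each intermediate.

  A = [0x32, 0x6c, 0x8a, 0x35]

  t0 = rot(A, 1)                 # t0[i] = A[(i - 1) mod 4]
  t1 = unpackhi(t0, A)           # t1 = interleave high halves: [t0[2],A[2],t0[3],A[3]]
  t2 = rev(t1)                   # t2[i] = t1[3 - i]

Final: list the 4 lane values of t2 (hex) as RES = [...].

  t0: 35 32 6c 8a
  t1: 6c 8a 8a 35
  t2: 35 8a 8a 6c

RES = [ 0x35  0x8a  0x8a  0x6c ]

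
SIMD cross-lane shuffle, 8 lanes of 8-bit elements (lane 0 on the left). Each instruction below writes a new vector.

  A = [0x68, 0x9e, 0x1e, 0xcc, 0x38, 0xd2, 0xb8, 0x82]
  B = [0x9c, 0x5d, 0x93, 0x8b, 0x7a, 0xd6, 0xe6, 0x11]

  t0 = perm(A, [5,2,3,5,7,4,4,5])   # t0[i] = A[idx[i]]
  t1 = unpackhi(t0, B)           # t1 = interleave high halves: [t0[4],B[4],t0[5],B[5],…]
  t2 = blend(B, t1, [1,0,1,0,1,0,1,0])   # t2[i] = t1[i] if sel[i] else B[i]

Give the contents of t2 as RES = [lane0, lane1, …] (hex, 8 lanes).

  t0: d2 1e cc d2 82 38 38 d2
  t1: 82 7a 38 d6 38 e6 d2 11
  t2: 82 5d 38 8b 38 d6 d2 11

RES = [0x82, 0x5d, 0x38, 0x8b, 0x38, 0xd6, 0xd2, 0x11]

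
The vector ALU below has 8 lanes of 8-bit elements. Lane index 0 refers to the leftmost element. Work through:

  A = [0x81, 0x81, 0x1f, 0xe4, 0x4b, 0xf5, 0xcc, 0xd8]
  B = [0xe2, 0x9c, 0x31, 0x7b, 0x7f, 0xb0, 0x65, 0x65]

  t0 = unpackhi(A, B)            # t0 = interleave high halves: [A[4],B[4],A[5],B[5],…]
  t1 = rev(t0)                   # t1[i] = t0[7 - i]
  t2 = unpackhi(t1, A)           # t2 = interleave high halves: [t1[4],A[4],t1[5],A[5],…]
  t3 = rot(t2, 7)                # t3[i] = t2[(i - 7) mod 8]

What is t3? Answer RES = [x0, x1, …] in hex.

RES = [ 0x4b  0xf5  0xf5  0x7f  0xcc  0x4b  0xd8  0xb0 ]

→ t0 |4b|7f|f5|b0|cc|65|d8|65|
→ t1 |65|d8|65|cc|b0|f5|7f|4b|
→ t2 |b0|4b|f5|f5|7f|cc|4b|d8|
→ t3 |4b|f5|f5|7f|cc|4b|d8|b0|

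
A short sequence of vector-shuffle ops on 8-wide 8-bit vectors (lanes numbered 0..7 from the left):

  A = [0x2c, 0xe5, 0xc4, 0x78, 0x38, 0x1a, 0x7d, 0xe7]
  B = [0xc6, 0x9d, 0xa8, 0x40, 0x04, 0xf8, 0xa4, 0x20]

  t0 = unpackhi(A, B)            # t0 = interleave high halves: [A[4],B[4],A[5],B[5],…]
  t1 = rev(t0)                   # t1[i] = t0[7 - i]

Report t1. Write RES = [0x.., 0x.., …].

RES = [ 0x20  0xe7  0xa4  0x7d  0xf8  0x1a  0x04  0x38 ]

→ t0 |38|04|1a|f8|7d|a4|e7|20|
→ t1 |20|e7|a4|7d|f8|1a|04|38|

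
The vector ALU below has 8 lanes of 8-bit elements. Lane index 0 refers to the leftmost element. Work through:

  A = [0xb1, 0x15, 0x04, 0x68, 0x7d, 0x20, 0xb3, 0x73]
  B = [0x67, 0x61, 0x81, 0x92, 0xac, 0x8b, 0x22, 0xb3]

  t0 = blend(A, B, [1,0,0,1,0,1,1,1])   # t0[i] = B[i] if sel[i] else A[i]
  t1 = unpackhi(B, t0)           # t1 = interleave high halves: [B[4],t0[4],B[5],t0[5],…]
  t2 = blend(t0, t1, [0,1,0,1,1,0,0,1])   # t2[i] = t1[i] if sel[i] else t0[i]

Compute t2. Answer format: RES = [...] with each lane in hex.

RES = [ 0x67  0x7d  0x04  0x8b  0x22  0x8b  0x22  0xb3 ]

→ t0 |67|15|04|92|7d|8b|22|b3|
→ t1 |ac|7d|8b|8b|22|22|b3|b3|
→ t2 |67|7d|04|8b|22|8b|22|b3|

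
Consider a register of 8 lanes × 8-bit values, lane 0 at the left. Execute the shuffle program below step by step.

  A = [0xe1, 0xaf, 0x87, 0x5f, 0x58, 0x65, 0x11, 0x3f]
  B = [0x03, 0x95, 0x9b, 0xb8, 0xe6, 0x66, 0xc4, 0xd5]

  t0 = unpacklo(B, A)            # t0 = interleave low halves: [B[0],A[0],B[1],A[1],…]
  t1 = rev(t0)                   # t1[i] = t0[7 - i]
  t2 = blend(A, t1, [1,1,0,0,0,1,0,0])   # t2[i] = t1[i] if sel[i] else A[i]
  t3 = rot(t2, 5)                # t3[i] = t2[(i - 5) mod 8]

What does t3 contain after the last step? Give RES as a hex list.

t0 = [0x03, 0xe1, 0x95, 0xaf, 0x9b, 0x87, 0xb8, 0x5f]
t1 = [0x5f, 0xb8, 0x87, 0x9b, 0xaf, 0x95, 0xe1, 0x03]
t2 = [0x5f, 0xb8, 0x87, 0x5f, 0x58, 0x95, 0x11, 0x3f]
t3 = [0x5f, 0x58, 0x95, 0x11, 0x3f, 0x5f, 0xb8, 0x87]

RES = [ 0x5f  0x58  0x95  0x11  0x3f  0x5f  0xb8  0x87 ]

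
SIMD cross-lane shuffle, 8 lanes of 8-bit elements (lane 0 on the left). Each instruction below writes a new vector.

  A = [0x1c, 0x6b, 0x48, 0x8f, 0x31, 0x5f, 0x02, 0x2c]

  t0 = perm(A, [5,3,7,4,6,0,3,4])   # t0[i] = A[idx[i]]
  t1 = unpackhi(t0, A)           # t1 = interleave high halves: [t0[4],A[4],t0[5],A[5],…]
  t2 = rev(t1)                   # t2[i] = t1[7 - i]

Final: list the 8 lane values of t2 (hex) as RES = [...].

  t0: 5f 8f 2c 31 02 1c 8f 31
  t1: 02 31 1c 5f 8f 02 31 2c
  t2: 2c 31 02 8f 5f 1c 31 02

RES = [ 0x2c  0x31  0x02  0x8f  0x5f  0x1c  0x31  0x02 ]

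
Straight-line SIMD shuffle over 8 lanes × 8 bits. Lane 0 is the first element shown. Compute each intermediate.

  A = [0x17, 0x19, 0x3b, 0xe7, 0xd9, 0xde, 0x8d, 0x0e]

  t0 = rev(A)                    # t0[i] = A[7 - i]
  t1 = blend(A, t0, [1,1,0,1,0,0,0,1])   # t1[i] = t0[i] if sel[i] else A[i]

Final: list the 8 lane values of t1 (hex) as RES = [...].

t0 = [0x0e, 0x8d, 0xde, 0xd9, 0xe7, 0x3b, 0x19, 0x17]
t1 = [0x0e, 0x8d, 0x3b, 0xd9, 0xd9, 0xde, 0x8d, 0x17]

RES = [0x0e, 0x8d, 0x3b, 0xd9, 0xd9, 0xde, 0x8d, 0x17]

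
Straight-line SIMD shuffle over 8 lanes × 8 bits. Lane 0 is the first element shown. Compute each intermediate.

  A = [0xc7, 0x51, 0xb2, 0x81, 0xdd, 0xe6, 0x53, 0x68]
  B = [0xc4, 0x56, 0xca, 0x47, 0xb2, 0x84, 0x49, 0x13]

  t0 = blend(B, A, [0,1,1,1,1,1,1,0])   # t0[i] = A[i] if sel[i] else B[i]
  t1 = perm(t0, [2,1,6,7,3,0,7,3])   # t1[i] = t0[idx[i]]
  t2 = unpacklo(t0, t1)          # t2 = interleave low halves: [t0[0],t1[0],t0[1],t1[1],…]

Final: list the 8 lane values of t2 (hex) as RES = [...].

  t0: c4 51 b2 81 dd e6 53 13
  t1: b2 51 53 13 81 c4 13 81
  t2: c4 b2 51 51 b2 53 81 13

RES = [ 0xc4  0xb2  0x51  0x51  0xb2  0x53  0x81  0x13 ]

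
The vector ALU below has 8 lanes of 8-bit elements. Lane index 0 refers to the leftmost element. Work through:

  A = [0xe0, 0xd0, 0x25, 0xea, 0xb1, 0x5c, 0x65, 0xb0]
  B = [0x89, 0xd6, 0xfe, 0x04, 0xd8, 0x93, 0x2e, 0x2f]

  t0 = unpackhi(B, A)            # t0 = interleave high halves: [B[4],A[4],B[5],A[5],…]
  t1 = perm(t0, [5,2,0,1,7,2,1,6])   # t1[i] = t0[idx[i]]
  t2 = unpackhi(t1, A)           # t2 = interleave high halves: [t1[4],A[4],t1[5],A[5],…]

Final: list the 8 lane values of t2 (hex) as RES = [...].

RES = [0xb0, 0xb1, 0x93, 0x5c, 0xb1, 0x65, 0x2f, 0xb0]

t0 = [0xd8, 0xb1, 0x93, 0x5c, 0x2e, 0x65, 0x2f, 0xb0]
t1 = [0x65, 0x93, 0xd8, 0xb1, 0xb0, 0x93, 0xb1, 0x2f]
t2 = [0xb0, 0xb1, 0x93, 0x5c, 0xb1, 0x65, 0x2f, 0xb0]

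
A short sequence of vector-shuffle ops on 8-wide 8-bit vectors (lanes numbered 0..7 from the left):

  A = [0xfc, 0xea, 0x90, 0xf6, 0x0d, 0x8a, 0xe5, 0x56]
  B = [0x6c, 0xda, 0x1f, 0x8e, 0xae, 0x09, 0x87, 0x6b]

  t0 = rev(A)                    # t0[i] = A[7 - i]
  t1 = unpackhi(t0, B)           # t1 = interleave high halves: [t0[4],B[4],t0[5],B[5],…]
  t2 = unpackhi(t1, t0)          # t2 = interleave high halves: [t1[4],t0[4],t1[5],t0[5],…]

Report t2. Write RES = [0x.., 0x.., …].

RES = [ 0xea  0xf6  0x87  0x90  0xfc  0xea  0x6b  0xfc ]

t0 = [0x56, 0xe5, 0x8a, 0x0d, 0xf6, 0x90, 0xea, 0xfc]
t1 = [0xf6, 0xae, 0x90, 0x09, 0xea, 0x87, 0xfc, 0x6b]
t2 = [0xea, 0xf6, 0x87, 0x90, 0xfc, 0xea, 0x6b, 0xfc]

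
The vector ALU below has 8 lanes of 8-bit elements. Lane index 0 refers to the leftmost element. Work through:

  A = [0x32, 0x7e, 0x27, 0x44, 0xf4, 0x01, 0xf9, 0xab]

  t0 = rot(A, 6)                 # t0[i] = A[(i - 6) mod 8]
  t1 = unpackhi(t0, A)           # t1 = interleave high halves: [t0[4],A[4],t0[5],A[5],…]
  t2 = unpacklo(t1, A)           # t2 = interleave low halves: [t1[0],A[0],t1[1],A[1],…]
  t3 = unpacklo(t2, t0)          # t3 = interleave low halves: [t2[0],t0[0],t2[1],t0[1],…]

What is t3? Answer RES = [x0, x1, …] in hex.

t0 = [0x27, 0x44, 0xf4, 0x01, 0xf9, 0xab, 0x32, 0x7e]
t1 = [0xf9, 0xf4, 0xab, 0x01, 0x32, 0xf9, 0x7e, 0xab]
t2 = [0xf9, 0x32, 0xf4, 0x7e, 0xab, 0x27, 0x01, 0x44]
t3 = [0xf9, 0x27, 0x32, 0x44, 0xf4, 0xf4, 0x7e, 0x01]

RES = [ 0xf9  0x27  0x32  0x44  0xf4  0xf4  0x7e  0x01 ]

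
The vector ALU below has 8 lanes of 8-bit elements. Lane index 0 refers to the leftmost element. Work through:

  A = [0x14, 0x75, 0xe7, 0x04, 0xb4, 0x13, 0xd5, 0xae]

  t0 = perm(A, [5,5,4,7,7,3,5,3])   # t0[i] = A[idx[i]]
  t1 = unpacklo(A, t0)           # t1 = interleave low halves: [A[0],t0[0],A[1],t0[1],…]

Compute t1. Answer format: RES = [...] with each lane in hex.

RES = [0x14, 0x13, 0x75, 0x13, 0xe7, 0xb4, 0x04, 0xae]

  t0: 13 13 b4 ae ae 04 13 04
  t1: 14 13 75 13 e7 b4 04 ae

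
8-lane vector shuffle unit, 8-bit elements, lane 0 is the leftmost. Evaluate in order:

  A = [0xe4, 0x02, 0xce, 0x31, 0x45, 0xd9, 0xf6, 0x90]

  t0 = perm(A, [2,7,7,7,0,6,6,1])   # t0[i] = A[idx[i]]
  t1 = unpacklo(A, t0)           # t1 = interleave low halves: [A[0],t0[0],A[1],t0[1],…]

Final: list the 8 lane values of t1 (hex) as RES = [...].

→ t0 |ce|90|90|90|e4|f6|f6|02|
→ t1 |e4|ce|02|90|ce|90|31|90|

RES = [0xe4, 0xce, 0x02, 0x90, 0xce, 0x90, 0x31, 0x90]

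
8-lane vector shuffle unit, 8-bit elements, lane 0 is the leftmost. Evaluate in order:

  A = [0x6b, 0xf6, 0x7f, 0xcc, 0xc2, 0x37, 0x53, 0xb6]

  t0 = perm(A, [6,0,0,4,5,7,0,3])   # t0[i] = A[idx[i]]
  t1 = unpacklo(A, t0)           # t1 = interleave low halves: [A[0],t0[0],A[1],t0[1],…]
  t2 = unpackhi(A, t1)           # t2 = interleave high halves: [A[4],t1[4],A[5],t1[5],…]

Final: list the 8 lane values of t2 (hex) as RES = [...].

RES = [ 0xc2  0x7f  0x37  0x6b  0x53  0xcc  0xb6  0xc2 ]

  t0: 53 6b 6b c2 37 b6 6b cc
  t1: 6b 53 f6 6b 7f 6b cc c2
  t2: c2 7f 37 6b 53 cc b6 c2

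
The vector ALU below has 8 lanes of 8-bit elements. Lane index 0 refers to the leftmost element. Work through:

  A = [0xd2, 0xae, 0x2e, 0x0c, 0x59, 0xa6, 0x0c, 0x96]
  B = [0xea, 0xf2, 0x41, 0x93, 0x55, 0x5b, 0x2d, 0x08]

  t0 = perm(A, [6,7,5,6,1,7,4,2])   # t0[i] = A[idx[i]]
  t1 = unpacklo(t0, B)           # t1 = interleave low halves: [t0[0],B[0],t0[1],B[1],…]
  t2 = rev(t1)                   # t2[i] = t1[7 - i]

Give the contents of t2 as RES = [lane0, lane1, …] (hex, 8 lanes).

RES = [0x93, 0x0c, 0x41, 0xa6, 0xf2, 0x96, 0xea, 0x0c]

t0 = [0x0c, 0x96, 0xa6, 0x0c, 0xae, 0x96, 0x59, 0x2e]
t1 = [0x0c, 0xea, 0x96, 0xf2, 0xa6, 0x41, 0x0c, 0x93]
t2 = [0x93, 0x0c, 0x41, 0xa6, 0xf2, 0x96, 0xea, 0x0c]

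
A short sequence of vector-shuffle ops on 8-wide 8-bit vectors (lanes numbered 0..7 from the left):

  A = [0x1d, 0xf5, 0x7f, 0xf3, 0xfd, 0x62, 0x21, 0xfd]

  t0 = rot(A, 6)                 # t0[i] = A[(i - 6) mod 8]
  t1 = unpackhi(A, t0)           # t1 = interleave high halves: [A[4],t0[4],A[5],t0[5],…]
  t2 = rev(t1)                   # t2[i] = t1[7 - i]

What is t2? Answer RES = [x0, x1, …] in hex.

  t0: 7f f3 fd 62 21 fd 1d f5
  t1: fd 21 62 fd 21 1d fd f5
  t2: f5 fd 1d 21 fd 62 21 fd

RES = [0xf5, 0xfd, 0x1d, 0x21, 0xfd, 0x62, 0x21, 0xfd]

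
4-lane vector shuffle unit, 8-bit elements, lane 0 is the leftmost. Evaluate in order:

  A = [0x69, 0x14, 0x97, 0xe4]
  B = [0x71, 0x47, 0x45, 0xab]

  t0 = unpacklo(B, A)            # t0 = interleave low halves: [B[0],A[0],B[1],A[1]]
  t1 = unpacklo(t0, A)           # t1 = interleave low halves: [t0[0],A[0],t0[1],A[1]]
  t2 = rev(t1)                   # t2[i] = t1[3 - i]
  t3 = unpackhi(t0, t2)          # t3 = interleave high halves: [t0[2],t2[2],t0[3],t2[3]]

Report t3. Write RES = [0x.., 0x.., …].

RES = [0x47, 0x69, 0x14, 0x71]

  t0: 71 69 47 14
  t1: 71 69 69 14
  t2: 14 69 69 71
  t3: 47 69 14 71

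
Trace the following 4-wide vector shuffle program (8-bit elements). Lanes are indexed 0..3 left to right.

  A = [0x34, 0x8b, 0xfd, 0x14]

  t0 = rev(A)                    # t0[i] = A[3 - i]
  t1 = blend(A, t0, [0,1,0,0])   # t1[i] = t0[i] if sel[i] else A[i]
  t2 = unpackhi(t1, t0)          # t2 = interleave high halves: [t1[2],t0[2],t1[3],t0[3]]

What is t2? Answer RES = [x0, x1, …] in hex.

  t0: 14 fd 8b 34
  t1: 34 fd fd 14
  t2: fd 8b 14 34

RES = [0xfd, 0x8b, 0x14, 0x34]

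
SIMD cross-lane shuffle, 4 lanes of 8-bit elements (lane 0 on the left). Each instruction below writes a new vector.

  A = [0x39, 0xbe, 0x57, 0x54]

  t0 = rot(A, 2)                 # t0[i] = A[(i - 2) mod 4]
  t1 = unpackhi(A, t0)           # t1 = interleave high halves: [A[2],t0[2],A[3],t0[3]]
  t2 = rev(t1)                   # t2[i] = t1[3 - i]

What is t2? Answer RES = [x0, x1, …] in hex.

→ t0 |57|54|39|be|
→ t1 |57|39|54|be|
→ t2 |be|54|39|57|

RES = [0xbe, 0x54, 0x39, 0x57]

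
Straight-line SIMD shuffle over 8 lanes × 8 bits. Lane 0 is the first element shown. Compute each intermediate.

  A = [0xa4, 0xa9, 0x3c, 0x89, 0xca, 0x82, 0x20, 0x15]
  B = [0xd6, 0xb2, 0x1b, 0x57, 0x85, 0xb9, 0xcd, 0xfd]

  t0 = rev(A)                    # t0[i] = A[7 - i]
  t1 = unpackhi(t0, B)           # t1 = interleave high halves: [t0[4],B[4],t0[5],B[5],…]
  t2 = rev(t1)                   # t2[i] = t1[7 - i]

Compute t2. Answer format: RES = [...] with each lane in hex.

  t0: 15 20 82 ca 89 3c a9 a4
  t1: 89 85 3c b9 a9 cd a4 fd
  t2: fd a4 cd a9 b9 3c 85 89

RES = [0xfd, 0xa4, 0xcd, 0xa9, 0xb9, 0x3c, 0x85, 0x89]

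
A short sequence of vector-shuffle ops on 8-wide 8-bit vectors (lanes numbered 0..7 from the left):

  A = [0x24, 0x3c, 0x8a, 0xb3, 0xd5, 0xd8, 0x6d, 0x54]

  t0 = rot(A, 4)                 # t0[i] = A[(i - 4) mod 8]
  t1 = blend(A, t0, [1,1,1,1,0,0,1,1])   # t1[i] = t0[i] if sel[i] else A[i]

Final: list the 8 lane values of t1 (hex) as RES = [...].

→ t0 |d5|d8|6d|54|24|3c|8a|b3|
→ t1 |d5|d8|6d|54|d5|d8|8a|b3|

RES = [ 0xd5  0xd8  0x6d  0x54  0xd5  0xd8  0x8a  0xb3 ]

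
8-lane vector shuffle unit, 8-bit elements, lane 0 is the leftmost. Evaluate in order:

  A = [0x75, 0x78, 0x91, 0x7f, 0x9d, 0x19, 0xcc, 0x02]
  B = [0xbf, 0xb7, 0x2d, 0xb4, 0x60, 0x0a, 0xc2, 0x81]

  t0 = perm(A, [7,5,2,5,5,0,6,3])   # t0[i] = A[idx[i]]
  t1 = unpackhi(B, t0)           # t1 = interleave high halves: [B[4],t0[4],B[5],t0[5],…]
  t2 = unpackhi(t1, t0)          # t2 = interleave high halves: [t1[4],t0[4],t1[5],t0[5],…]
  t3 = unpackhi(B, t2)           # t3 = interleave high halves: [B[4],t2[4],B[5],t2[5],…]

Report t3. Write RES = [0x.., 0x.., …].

t0 = [0x02, 0x19, 0x91, 0x19, 0x19, 0x75, 0xcc, 0x7f]
t1 = [0x60, 0x19, 0x0a, 0x75, 0xc2, 0xcc, 0x81, 0x7f]
t2 = [0xc2, 0x19, 0xcc, 0x75, 0x81, 0xcc, 0x7f, 0x7f]
t3 = [0x60, 0x81, 0x0a, 0xcc, 0xc2, 0x7f, 0x81, 0x7f]

RES = [0x60, 0x81, 0x0a, 0xcc, 0xc2, 0x7f, 0x81, 0x7f]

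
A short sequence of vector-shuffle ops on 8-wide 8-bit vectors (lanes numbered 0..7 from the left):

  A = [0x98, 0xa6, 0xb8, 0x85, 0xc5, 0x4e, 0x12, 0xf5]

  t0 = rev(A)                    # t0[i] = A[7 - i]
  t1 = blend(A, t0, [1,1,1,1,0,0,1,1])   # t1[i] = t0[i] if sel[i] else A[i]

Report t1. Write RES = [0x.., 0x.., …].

  t0: f5 12 4e c5 85 b8 a6 98
  t1: f5 12 4e c5 c5 4e a6 98

RES = [0xf5, 0x12, 0x4e, 0xc5, 0xc5, 0x4e, 0xa6, 0x98]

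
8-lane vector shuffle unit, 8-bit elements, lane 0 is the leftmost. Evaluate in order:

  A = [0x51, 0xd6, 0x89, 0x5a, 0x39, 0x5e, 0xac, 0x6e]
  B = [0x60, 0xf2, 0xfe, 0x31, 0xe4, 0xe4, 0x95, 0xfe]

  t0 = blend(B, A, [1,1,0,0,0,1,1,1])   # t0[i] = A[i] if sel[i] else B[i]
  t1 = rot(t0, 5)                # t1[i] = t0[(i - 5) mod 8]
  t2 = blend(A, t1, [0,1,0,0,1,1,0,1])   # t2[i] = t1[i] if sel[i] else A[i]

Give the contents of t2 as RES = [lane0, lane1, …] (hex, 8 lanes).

RES = [ 0x51  0xe4  0x89  0x5a  0x6e  0x51  0xac  0xfe ]

t0 = [0x51, 0xd6, 0xfe, 0x31, 0xe4, 0x5e, 0xac, 0x6e]
t1 = [0x31, 0xe4, 0x5e, 0xac, 0x6e, 0x51, 0xd6, 0xfe]
t2 = [0x51, 0xe4, 0x89, 0x5a, 0x6e, 0x51, 0xac, 0xfe]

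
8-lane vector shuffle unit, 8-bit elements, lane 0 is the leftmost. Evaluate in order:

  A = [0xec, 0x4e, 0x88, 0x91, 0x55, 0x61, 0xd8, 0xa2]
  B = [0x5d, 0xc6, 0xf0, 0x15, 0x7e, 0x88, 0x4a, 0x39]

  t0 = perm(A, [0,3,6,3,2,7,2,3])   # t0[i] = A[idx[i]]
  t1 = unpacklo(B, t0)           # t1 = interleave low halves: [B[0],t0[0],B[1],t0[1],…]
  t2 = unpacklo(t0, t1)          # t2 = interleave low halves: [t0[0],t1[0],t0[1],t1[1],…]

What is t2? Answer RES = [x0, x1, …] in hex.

→ t0 |ec|91|d8|91|88|a2|88|91|
→ t1 |5d|ec|c6|91|f0|d8|15|91|
→ t2 |ec|5d|91|ec|d8|c6|91|91|

RES = [ 0xec  0x5d  0x91  0xec  0xd8  0xc6  0x91  0x91 ]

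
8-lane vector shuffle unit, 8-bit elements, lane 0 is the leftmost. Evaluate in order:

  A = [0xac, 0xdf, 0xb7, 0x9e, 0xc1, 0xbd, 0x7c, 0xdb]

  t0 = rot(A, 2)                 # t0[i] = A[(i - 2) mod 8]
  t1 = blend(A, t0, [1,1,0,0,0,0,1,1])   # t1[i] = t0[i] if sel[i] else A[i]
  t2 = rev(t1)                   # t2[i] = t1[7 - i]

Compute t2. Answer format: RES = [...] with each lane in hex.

RES = [ 0xbd  0xc1  0xbd  0xc1  0x9e  0xb7  0xdb  0x7c ]

t0 = [0x7c, 0xdb, 0xac, 0xdf, 0xb7, 0x9e, 0xc1, 0xbd]
t1 = [0x7c, 0xdb, 0xb7, 0x9e, 0xc1, 0xbd, 0xc1, 0xbd]
t2 = [0xbd, 0xc1, 0xbd, 0xc1, 0x9e, 0xb7, 0xdb, 0x7c]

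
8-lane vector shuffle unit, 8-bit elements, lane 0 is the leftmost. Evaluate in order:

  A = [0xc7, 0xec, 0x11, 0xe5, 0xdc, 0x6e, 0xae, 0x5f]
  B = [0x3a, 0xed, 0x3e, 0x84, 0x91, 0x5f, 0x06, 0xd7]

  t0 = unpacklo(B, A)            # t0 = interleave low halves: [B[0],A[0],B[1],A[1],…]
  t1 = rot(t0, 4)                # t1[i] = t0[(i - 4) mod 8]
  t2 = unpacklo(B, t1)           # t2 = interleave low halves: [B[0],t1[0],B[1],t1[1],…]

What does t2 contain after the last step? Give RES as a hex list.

  t0: 3a c7 ed ec 3e 11 84 e5
  t1: 3e 11 84 e5 3a c7 ed ec
  t2: 3a 3e ed 11 3e 84 84 e5

RES = [0x3a, 0x3e, 0xed, 0x11, 0x3e, 0x84, 0x84, 0xe5]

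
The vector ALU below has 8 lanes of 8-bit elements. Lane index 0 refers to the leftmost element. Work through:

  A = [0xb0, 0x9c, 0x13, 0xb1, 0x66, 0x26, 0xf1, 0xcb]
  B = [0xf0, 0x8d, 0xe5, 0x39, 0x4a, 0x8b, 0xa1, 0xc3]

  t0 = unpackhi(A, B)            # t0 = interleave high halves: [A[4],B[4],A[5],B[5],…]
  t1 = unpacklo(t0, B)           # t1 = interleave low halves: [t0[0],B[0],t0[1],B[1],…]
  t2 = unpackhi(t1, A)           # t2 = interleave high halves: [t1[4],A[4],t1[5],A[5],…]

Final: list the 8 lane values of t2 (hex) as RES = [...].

→ t0 |66|4a|26|8b|f1|a1|cb|c3|
→ t1 |66|f0|4a|8d|26|e5|8b|39|
→ t2 |26|66|e5|26|8b|f1|39|cb|

RES = [0x26, 0x66, 0xe5, 0x26, 0x8b, 0xf1, 0x39, 0xcb]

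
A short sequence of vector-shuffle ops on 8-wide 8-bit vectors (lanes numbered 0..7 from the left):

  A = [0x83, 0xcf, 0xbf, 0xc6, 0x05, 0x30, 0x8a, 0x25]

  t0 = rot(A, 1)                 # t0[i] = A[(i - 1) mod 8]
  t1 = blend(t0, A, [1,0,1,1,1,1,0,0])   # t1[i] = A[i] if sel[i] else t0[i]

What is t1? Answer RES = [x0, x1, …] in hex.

→ t0 |25|83|cf|bf|c6|05|30|8a|
→ t1 |83|83|bf|c6|05|30|30|8a|

RES = [ 0x83  0x83  0xbf  0xc6  0x05  0x30  0x30  0x8a ]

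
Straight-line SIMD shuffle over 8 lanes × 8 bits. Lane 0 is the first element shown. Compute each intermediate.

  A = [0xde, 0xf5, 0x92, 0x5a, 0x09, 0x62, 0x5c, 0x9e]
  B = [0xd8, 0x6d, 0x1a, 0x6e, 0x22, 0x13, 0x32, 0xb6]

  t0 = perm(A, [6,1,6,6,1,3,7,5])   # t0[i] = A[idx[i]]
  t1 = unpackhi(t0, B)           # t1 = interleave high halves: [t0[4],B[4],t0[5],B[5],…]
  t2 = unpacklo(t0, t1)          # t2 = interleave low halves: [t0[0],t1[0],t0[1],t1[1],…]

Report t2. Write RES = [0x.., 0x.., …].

RES = [0x5c, 0xf5, 0xf5, 0x22, 0x5c, 0x5a, 0x5c, 0x13]

→ t0 |5c|f5|5c|5c|f5|5a|9e|62|
→ t1 |f5|22|5a|13|9e|32|62|b6|
→ t2 |5c|f5|f5|22|5c|5a|5c|13|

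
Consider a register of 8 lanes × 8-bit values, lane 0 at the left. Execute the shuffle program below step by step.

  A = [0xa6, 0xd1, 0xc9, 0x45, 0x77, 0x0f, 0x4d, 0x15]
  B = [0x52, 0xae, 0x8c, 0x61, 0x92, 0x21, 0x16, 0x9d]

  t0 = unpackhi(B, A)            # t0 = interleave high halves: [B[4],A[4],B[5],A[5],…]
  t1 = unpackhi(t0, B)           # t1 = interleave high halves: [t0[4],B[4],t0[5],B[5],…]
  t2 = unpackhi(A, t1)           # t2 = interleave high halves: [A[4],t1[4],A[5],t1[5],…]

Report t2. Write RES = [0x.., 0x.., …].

→ t0 |92|77|21|0f|16|4d|9d|15|
→ t1 |16|92|4d|21|9d|16|15|9d|
→ t2 |77|9d|0f|16|4d|15|15|9d|

RES = [ 0x77  0x9d  0x0f  0x16  0x4d  0x15  0x15  0x9d ]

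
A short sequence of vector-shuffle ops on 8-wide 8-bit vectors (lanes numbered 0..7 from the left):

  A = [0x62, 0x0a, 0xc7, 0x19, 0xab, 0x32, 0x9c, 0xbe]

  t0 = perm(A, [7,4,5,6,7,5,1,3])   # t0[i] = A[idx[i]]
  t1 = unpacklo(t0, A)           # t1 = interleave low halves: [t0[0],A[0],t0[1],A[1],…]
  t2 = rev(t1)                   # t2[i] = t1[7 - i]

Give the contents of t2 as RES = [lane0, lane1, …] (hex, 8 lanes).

t0 = [0xbe, 0xab, 0x32, 0x9c, 0xbe, 0x32, 0x0a, 0x19]
t1 = [0xbe, 0x62, 0xab, 0x0a, 0x32, 0xc7, 0x9c, 0x19]
t2 = [0x19, 0x9c, 0xc7, 0x32, 0x0a, 0xab, 0x62, 0xbe]

RES = [0x19, 0x9c, 0xc7, 0x32, 0x0a, 0xab, 0x62, 0xbe]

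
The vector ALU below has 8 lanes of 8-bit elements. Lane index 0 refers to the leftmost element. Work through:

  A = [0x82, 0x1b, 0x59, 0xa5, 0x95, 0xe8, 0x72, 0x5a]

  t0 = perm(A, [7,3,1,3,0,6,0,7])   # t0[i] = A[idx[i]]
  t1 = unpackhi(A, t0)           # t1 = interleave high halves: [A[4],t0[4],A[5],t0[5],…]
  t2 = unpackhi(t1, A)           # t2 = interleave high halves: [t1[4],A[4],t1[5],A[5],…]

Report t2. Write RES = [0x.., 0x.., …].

RES = [0x72, 0x95, 0x82, 0xe8, 0x5a, 0x72, 0x5a, 0x5a]

  t0: 5a a5 1b a5 82 72 82 5a
  t1: 95 82 e8 72 72 82 5a 5a
  t2: 72 95 82 e8 5a 72 5a 5a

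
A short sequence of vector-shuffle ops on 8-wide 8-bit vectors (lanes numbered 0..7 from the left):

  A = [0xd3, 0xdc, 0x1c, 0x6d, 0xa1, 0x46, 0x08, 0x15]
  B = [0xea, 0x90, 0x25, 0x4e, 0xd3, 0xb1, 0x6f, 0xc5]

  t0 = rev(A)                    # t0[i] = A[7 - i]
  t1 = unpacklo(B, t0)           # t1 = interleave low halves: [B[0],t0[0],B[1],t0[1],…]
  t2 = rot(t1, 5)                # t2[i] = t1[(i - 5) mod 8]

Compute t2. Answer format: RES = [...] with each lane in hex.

RES = [0x08, 0x25, 0x46, 0x4e, 0xa1, 0xea, 0x15, 0x90]

t0 = [0x15, 0x08, 0x46, 0xa1, 0x6d, 0x1c, 0xdc, 0xd3]
t1 = [0xea, 0x15, 0x90, 0x08, 0x25, 0x46, 0x4e, 0xa1]
t2 = [0x08, 0x25, 0x46, 0x4e, 0xa1, 0xea, 0x15, 0x90]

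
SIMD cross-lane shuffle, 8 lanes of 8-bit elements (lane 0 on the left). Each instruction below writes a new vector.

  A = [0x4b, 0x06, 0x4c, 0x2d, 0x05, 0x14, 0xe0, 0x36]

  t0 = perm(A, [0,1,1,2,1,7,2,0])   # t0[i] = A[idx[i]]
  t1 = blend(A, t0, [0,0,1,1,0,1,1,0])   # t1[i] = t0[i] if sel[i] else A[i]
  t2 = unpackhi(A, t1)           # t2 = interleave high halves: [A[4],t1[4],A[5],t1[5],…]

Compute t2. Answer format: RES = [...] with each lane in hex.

RES = [0x05, 0x05, 0x14, 0x36, 0xe0, 0x4c, 0x36, 0x36]

t0 = [0x4b, 0x06, 0x06, 0x4c, 0x06, 0x36, 0x4c, 0x4b]
t1 = [0x4b, 0x06, 0x06, 0x4c, 0x05, 0x36, 0x4c, 0x36]
t2 = [0x05, 0x05, 0x14, 0x36, 0xe0, 0x4c, 0x36, 0x36]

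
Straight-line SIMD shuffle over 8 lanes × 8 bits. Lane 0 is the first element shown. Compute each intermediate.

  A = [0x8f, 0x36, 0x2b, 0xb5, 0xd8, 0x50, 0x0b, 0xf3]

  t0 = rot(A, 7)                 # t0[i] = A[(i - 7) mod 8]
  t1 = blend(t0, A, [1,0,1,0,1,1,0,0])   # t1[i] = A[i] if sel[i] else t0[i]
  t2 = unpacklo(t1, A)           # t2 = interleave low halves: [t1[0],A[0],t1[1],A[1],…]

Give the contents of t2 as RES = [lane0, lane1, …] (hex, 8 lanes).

RES = [ 0x8f  0x8f  0x2b  0x36  0x2b  0x2b  0xd8  0xb5 ]

t0 = [0x36, 0x2b, 0xb5, 0xd8, 0x50, 0x0b, 0xf3, 0x8f]
t1 = [0x8f, 0x2b, 0x2b, 0xd8, 0xd8, 0x50, 0xf3, 0x8f]
t2 = [0x8f, 0x8f, 0x2b, 0x36, 0x2b, 0x2b, 0xd8, 0xb5]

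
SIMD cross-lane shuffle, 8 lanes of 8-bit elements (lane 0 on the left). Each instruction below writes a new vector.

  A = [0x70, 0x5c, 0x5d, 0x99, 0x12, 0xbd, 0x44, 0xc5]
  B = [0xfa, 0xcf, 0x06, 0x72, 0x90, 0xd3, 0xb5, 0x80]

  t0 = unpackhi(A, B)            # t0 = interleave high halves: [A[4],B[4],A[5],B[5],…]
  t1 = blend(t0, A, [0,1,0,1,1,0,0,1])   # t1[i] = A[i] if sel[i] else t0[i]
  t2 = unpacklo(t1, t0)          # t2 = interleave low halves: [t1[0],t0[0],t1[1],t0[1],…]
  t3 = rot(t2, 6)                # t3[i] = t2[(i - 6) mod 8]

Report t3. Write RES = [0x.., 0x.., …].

RES = [0x5c, 0x90, 0xbd, 0xbd, 0x99, 0xd3, 0x12, 0x12]

→ t0 |12|90|bd|d3|44|b5|c5|80|
→ t1 |12|5c|bd|99|12|b5|c5|c5|
→ t2 |12|12|5c|90|bd|bd|99|d3|
→ t3 |5c|90|bd|bd|99|d3|12|12|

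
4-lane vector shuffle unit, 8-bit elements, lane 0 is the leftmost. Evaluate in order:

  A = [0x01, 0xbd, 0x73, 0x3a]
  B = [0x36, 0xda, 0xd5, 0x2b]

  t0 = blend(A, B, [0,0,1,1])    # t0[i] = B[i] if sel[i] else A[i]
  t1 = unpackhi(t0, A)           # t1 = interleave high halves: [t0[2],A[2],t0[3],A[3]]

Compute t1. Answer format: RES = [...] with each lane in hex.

→ t0 |01|bd|d5|2b|
→ t1 |d5|73|2b|3a|

RES = [0xd5, 0x73, 0x2b, 0x3a]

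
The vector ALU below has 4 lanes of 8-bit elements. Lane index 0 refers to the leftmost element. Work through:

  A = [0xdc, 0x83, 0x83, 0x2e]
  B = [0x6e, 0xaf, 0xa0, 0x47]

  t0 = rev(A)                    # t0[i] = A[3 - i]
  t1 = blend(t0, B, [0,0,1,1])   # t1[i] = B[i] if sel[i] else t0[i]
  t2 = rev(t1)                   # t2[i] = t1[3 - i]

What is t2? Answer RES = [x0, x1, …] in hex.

RES = [0x47, 0xa0, 0x83, 0x2e]

  t0: 2e 83 83 dc
  t1: 2e 83 a0 47
  t2: 47 a0 83 2e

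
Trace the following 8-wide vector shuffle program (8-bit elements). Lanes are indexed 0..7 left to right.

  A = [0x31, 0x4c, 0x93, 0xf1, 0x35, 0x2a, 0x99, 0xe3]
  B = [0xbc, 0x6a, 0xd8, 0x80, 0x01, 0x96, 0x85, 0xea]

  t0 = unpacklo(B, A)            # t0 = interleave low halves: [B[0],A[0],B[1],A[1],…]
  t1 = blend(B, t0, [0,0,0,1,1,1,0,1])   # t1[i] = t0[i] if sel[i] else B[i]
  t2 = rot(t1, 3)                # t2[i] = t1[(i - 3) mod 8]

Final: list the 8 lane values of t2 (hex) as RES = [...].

  t0: bc 31 6a 4c d8 93 80 f1
  t1: bc 6a d8 4c d8 93 85 f1
  t2: 93 85 f1 bc 6a d8 4c d8

RES = [0x93, 0x85, 0xf1, 0xbc, 0x6a, 0xd8, 0x4c, 0xd8]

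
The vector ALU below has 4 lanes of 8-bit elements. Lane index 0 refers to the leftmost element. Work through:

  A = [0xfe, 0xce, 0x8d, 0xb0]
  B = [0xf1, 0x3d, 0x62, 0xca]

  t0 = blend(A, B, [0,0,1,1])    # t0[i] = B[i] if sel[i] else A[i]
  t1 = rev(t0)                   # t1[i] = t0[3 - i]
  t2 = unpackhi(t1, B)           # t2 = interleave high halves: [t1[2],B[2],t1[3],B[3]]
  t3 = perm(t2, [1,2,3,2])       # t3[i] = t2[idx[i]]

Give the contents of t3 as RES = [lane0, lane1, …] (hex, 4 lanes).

→ t0 |fe|ce|62|ca|
→ t1 |ca|62|ce|fe|
→ t2 |ce|62|fe|ca|
→ t3 |62|fe|ca|fe|

RES = [ 0x62  0xfe  0xca  0xfe ]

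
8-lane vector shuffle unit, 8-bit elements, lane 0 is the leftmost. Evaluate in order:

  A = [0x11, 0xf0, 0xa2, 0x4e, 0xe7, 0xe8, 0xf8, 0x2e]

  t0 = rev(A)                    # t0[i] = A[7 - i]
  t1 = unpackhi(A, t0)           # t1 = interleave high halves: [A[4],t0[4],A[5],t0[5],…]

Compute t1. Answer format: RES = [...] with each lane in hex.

  t0: 2e f8 e8 e7 4e a2 f0 11
  t1: e7 4e e8 a2 f8 f0 2e 11

RES = [0xe7, 0x4e, 0xe8, 0xa2, 0xf8, 0xf0, 0x2e, 0x11]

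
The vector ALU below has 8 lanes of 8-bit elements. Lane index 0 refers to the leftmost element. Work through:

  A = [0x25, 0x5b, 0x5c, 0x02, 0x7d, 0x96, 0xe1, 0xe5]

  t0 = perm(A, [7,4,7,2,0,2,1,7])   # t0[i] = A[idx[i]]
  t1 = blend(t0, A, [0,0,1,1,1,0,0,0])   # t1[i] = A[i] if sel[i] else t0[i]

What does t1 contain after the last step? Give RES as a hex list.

→ t0 |e5|7d|e5|5c|25|5c|5b|e5|
→ t1 |e5|7d|5c|02|7d|5c|5b|e5|

RES = [ 0xe5  0x7d  0x5c  0x02  0x7d  0x5c  0x5b  0xe5 ]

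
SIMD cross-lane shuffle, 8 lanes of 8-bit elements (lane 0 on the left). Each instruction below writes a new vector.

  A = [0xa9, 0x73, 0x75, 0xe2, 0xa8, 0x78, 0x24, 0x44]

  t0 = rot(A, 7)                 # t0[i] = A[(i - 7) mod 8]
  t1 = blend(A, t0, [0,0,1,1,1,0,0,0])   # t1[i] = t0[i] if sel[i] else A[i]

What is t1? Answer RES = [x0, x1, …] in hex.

RES = [ 0xa9  0x73  0xe2  0xa8  0x78  0x78  0x24  0x44 ]

→ t0 |73|75|e2|a8|78|24|44|a9|
→ t1 |a9|73|e2|a8|78|78|24|44|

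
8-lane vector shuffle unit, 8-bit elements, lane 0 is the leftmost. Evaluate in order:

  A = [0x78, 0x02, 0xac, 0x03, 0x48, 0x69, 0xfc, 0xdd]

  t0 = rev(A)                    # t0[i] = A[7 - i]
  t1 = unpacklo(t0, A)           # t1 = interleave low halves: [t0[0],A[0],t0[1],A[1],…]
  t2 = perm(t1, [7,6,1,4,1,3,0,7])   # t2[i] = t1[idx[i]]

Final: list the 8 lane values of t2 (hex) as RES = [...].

→ t0 |dd|fc|69|48|03|ac|02|78|
→ t1 |dd|78|fc|02|69|ac|48|03|
→ t2 |03|48|78|69|78|02|dd|03|

RES = [0x03, 0x48, 0x78, 0x69, 0x78, 0x02, 0xdd, 0x03]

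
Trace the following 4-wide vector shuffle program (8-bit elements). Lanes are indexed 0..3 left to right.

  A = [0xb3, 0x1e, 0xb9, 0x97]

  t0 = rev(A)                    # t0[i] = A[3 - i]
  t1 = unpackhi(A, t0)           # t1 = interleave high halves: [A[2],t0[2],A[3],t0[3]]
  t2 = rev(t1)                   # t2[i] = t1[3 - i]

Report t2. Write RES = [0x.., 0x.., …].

RES = [ 0xb3  0x97  0x1e  0xb9 ]

  t0: 97 b9 1e b3
  t1: b9 1e 97 b3
  t2: b3 97 1e b9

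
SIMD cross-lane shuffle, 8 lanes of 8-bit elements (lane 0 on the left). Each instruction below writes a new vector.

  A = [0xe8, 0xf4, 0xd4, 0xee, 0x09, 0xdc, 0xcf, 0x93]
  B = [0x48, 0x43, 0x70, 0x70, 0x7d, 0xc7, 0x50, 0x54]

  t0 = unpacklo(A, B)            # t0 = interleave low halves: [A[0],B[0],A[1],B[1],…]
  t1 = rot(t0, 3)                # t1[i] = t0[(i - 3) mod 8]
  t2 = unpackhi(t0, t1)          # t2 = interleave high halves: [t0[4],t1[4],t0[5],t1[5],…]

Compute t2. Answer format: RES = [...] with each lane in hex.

RES = [0xd4, 0x48, 0x70, 0xf4, 0xee, 0x43, 0x70, 0xd4]

t0 = [0xe8, 0x48, 0xf4, 0x43, 0xd4, 0x70, 0xee, 0x70]
t1 = [0x70, 0xee, 0x70, 0xe8, 0x48, 0xf4, 0x43, 0xd4]
t2 = [0xd4, 0x48, 0x70, 0xf4, 0xee, 0x43, 0x70, 0xd4]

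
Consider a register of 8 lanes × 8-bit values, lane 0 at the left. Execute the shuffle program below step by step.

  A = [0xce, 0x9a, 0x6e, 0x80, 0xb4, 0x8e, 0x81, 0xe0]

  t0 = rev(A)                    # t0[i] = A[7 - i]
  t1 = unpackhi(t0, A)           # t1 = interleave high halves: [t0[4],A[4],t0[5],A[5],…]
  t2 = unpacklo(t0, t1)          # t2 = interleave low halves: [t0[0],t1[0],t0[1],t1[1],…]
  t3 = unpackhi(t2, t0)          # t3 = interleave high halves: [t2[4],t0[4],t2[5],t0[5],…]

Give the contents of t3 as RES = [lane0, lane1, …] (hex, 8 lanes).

t0 = [0xe0, 0x81, 0x8e, 0xb4, 0x80, 0x6e, 0x9a, 0xce]
t1 = [0x80, 0xb4, 0x6e, 0x8e, 0x9a, 0x81, 0xce, 0xe0]
t2 = [0xe0, 0x80, 0x81, 0xb4, 0x8e, 0x6e, 0xb4, 0x8e]
t3 = [0x8e, 0x80, 0x6e, 0x6e, 0xb4, 0x9a, 0x8e, 0xce]

RES = [ 0x8e  0x80  0x6e  0x6e  0xb4  0x9a  0x8e  0xce ]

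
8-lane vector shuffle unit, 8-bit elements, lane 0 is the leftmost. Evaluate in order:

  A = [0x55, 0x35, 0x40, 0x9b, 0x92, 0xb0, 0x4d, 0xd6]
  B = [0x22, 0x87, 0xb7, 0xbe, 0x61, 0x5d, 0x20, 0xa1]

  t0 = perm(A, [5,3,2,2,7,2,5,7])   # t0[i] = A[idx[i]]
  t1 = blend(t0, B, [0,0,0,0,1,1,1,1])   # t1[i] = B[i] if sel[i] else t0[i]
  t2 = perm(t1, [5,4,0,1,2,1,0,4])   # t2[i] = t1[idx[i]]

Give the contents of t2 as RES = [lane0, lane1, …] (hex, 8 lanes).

RES = [ 0x5d  0x61  0xb0  0x9b  0x40  0x9b  0xb0  0x61 ]

→ t0 |b0|9b|40|40|d6|40|b0|d6|
→ t1 |b0|9b|40|40|61|5d|20|a1|
→ t2 |5d|61|b0|9b|40|9b|b0|61|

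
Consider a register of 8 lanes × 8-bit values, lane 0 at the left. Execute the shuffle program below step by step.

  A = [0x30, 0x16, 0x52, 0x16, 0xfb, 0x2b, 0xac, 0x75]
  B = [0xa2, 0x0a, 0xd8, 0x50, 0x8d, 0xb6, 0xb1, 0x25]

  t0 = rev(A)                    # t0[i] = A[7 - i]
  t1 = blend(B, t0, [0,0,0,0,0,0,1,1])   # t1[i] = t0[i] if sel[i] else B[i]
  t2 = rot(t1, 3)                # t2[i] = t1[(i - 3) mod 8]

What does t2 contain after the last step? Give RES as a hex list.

t0 = [0x75, 0xac, 0x2b, 0xfb, 0x16, 0x52, 0x16, 0x30]
t1 = [0xa2, 0x0a, 0xd8, 0x50, 0x8d, 0xb6, 0x16, 0x30]
t2 = [0xb6, 0x16, 0x30, 0xa2, 0x0a, 0xd8, 0x50, 0x8d]

RES = [ 0xb6  0x16  0x30  0xa2  0x0a  0xd8  0x50  0x8d ]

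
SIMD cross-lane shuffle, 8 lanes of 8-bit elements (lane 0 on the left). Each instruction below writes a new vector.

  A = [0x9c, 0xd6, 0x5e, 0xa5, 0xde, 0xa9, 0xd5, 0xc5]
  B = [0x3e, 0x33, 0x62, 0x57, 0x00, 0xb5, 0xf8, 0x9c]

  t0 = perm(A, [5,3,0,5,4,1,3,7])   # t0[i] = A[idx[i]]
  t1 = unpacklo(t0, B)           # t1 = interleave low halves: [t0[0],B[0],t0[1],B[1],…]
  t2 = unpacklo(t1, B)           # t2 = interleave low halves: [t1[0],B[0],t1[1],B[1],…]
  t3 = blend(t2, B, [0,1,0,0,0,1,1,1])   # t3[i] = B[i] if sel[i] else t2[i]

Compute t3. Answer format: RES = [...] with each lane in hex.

RES = [ 0xa9  0x33  0x3e  0x33  0xa5  0xb5  0xf8  0x9c ]

  t0: a9 a5 9c a9 de d6 a5 c5
  t1: a9 3e a5 33 9c 62 a9 57
  t2: a9 3e 3e 33 a5 62 33 57
  t3: a9 33 3e 33 a5 b5 f8 9c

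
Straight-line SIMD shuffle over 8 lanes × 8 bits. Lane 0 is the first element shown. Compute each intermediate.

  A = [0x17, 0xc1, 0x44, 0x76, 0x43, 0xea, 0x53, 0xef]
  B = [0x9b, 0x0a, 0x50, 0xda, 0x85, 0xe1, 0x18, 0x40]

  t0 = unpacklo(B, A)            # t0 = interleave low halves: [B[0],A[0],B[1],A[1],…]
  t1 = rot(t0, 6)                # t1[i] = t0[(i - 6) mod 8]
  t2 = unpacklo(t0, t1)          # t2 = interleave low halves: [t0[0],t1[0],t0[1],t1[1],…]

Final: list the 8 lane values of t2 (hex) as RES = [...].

RES = [ 0x9b  0x0a  0x17  0xc1  0x0a  0x50  0xc1  0x44 ]

  t0: 9b 17 0a c1 50 44 da 76
  t1: 0a c1 50 44 da 76 9b 17
  t2: 9b 0a 17 c1 0a 50 c1 44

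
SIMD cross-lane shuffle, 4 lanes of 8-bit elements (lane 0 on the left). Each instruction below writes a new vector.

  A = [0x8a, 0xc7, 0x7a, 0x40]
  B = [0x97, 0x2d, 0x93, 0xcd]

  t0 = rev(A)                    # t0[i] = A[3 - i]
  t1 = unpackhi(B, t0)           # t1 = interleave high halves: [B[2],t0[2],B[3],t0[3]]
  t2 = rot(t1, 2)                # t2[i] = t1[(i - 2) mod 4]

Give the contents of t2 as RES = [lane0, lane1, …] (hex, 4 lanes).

→ t0 |40|7a|c7|8a|
→ t1 |93|c7|cd|8a|
→ t2 |cd|8a|93|c7|

RES = [0xcd, 0x8a, 0x93, 0xc7]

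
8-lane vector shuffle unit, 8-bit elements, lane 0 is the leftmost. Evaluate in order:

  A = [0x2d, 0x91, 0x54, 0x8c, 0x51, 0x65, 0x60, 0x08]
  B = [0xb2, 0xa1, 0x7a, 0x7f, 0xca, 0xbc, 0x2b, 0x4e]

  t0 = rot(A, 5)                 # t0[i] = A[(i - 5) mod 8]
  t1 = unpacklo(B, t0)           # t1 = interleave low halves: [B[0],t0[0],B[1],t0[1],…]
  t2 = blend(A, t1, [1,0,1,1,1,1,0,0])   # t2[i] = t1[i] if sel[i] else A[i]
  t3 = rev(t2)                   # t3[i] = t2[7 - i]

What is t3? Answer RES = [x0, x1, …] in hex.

RES = [ 0x08  0x60  0x65  0x7a  0x51  0xa1  0x91  0xb2 ]

→ t0 |8c|51|65|60|08|2d|91|54|
→ t1 |b2|8c|a1|51|7a|65|7f|60|
→ t2 |b2|91|a1|51|7a|65|60|08|
→ t3 |08|60|65|7a|51|a1|91|b2|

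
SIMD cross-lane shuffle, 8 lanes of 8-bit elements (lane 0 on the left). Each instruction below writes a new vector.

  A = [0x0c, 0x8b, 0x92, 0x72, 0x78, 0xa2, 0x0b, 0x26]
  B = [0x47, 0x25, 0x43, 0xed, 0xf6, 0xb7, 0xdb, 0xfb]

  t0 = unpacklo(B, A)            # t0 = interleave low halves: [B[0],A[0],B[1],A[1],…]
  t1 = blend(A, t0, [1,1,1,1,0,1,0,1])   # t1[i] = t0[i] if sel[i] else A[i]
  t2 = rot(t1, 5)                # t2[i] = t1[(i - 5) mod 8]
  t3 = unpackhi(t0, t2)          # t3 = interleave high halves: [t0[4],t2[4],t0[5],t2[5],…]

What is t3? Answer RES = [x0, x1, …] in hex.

RES = [0x43, 0x72, 0x92, 0x47, 0xed, 0x0c, 0x72, 0x25]

t0 = [0x47, 0x0c, 0x25, 0x8b, 0x43, 0x92, 0xed, 0x72]
t1 = [0x47, 0x0c, 0x25, 0x8b, 0x78, 0x92, 0x0b, 0x72]
t2 = [0x8b, 0x78, 0x92, 0x0b, 0x72, 0x47, 0x0c, 0x25]
t3 = [0x43, 0x72, 0x92, 0x47, 0xed, 0x0c, 0x72, 0x25]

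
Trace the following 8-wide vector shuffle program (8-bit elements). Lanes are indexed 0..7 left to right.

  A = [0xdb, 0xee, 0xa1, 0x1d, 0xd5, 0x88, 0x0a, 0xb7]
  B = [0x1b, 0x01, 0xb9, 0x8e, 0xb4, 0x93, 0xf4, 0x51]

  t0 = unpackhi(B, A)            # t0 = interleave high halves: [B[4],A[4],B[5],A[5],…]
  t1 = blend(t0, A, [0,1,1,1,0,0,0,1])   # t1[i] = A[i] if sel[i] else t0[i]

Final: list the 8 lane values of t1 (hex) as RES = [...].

  t0: b4 d5 93 88 f4 0a 51 b7
  t1: b4 ee a1 1d f4 0a 51 b7

RES = [0xb4, 0xee, 0xa1, 0x1d, 0xf4, 0x0a, 0x51, 0xb7]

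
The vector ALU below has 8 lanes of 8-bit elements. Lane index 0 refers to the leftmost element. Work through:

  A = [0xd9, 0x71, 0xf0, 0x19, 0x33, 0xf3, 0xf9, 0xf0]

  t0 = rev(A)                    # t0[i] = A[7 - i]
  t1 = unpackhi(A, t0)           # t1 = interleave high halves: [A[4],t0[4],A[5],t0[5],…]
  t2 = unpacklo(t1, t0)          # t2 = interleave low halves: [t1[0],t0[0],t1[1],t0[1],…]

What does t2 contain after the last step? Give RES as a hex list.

→ t0 |f0|f9|f3|33|19|f0|71|d9|
→ t1 |33|19|f3|f0|f9|71|f0|d9|
→ t2 |33|f0|19|f9|f3|f3|f0|33|

RES = [ 0x33  0xf0  0x19  0xf9  0xf3  0xf3  0xf0  0x33 ]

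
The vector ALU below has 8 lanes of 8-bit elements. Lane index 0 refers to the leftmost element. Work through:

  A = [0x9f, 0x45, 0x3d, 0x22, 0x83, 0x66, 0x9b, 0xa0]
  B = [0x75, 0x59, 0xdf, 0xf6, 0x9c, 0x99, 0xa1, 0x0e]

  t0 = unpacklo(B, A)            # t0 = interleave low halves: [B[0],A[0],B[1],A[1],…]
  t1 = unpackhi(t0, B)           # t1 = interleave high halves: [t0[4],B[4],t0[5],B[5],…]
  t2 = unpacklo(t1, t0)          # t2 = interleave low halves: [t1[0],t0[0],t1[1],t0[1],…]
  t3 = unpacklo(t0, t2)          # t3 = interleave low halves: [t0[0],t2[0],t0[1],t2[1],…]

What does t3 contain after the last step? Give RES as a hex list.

  t0: 75 9f 59 45 df 3d f6 22
  t1: df 9c 3d 99 f6 a1 22 0e
  t2: df 75 9c 9f 3d 59 99 45
  t3: 75 df 9f 75 59 9c 45 9f

RES = [ 0x75  0xdf  0x9f  0x75  0x59  0x9c  0x45  0x9f ]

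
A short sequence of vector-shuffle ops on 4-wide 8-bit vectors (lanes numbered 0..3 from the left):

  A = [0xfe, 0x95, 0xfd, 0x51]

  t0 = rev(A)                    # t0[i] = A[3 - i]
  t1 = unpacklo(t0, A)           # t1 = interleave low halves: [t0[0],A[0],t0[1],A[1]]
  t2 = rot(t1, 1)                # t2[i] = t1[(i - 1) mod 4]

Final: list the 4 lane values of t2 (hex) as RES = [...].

→ t0 |51|fd|95|fe|
→ t1 |51|fe|fd|95|
→ t2 |95|51|fe|fd|

RES = [ 0x95  0x51  0xfe  0xfd ]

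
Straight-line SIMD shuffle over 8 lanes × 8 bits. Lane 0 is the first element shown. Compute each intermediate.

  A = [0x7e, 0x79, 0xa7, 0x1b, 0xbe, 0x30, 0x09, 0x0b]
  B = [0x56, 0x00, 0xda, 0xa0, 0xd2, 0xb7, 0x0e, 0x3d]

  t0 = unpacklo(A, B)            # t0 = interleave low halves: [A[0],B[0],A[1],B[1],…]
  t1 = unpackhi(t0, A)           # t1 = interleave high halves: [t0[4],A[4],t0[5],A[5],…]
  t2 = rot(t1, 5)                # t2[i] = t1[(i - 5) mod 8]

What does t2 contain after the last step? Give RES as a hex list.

t0 = [0x7e, 0x56, 0x79, 0x00, 0xa7, 0xda, 0x1b, 0xa0]
t1 = [0xa7, 0xbe, 0xda, 0x30, 0x1b, 0x09, 0xa0, 0x0b]
t2 = [0x30, 0x1b, 0x09, 0xa0, 0x0b, 0xa7, 0xbe, 0xda]

RES = [ 0x30  0x1b  0x09  0xa0  0x0b  0xa7  0xbe  0xda ]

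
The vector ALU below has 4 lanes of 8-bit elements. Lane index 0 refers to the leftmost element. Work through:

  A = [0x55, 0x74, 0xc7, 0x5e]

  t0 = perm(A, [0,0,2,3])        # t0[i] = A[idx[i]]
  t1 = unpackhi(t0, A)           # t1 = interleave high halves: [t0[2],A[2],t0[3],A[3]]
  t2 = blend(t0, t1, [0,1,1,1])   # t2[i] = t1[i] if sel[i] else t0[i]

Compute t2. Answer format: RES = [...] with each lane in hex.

RES = [0x55, 0xc7, 0x5e, 0x5e]

t0 = [0x55, 0x55, 0xc7, 0x5e]
t1 = [0xc7, 0xc7, 0x5e, 0x5e]
t2 = [0x55, 0xc7, 0x5e, 0x5e]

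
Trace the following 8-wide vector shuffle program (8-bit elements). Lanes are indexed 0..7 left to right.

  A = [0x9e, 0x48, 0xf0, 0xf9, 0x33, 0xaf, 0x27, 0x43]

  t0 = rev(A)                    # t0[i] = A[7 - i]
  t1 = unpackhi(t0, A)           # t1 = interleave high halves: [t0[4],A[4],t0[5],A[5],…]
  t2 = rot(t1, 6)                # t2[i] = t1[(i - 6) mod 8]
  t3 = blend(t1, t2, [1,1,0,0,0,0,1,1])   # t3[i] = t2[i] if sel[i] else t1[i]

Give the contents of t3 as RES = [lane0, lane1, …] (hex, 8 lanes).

RES = [0xf0, 0xaf, 0xf0, 0xaf, 0x48, 0x27, 0xf9, 0x33]

→ t0 |43|27|af|33|f9|f0|48|9e|
→ t1 |f9|33|f0|af|48|27|9e|43|
→ t2 |f0|af|48|27|9e|43|f9|33|
→ t3 |f0|af|f0|af|48|27|f9|33|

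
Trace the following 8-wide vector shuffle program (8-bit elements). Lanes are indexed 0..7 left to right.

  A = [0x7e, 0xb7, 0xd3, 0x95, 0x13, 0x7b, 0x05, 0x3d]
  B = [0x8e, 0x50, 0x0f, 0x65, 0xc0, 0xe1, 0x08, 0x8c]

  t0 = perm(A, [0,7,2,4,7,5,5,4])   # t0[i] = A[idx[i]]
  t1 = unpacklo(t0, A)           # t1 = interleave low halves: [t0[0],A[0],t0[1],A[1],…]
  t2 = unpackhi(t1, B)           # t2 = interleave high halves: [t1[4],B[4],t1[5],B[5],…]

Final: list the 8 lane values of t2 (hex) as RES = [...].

RES = [ 0xd3  0xc0  0xd3  0xe1  0x13  0x08  0x95  0x8c ]

→ t0 |7e|3d|d3|13|3d|7b|7b|13|
→ t1 |7e|7e|3d|b7|d3|d3|13|95|
→ t2 |d3|c0|d3|e1|13|08|95|8c|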